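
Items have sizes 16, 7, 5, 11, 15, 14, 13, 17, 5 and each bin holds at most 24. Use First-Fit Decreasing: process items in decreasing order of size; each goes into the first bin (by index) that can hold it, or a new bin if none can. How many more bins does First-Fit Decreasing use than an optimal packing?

First-Fit Decreasing: [17,7] [16,5] [15,5] [14] [13,11] → 5 bins.
Total size 103; any packing needs at least ⌈103/24⌉ = 5 bins.
So 5 is already optimal.

0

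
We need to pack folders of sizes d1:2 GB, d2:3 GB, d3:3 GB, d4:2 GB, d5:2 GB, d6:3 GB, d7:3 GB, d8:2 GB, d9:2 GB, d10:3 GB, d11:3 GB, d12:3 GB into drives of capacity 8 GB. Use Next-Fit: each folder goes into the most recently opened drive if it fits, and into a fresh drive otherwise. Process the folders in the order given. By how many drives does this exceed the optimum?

Next-Fit: [2,3,3] [2,2,3] [3,2,2] [3,3] [3] → 5 drives.
Total size 31 GB; any packing needs at least ⌈31/8⌉ = 4 drives.
An optimal packing achieves that bound: [3,3,2] [3,3,2] [3,3,2] [3,2,2] → 4 drives.
Excess: 5 − 4 = 1.

1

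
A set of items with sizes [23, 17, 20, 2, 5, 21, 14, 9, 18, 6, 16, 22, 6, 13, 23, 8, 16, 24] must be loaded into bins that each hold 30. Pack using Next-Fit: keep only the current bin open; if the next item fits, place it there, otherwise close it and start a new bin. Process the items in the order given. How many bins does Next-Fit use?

12 bins

bin 1: place 23, 7 left
bin 2: place 17, 13 left
bin 3: place 20, 10 left
bin 3: place 2, 8 left
bin 3: place 5, 3 left
bin 4: place 21, 9 left
bin 5: place 14, 16 left
bin 5: place 9, 7 left
bin 6: place 18, 12 left
bin 6: place 6, 6 left
bin 7: place 16, 14 left
bin 8: place 22, 8 left
bin 8: place 6, 2 left
bin 9: place 13, 17 left
bin 10: place 23, 7 left
bin 11: place 8, 22 left
bin 11: place 16, 6 left
bin 12: place 24, 6 left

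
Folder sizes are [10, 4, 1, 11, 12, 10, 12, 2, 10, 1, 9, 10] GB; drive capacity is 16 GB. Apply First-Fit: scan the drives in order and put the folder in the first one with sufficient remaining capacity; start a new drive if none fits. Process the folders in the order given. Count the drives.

8

10 GB → drive 1 (remaining 6 GB)
4 GB → drive 1 (remaining 2 GB)
1 GB → drive 1 (remaining 1 GB)
11 GB → drive 2 (remaining 5 GB)
12 GB → drive 3 (remaining 4 GB)
10 GB → drive 4 (remaining 6 GB)
12 GB → drive 5 (remaining 4 GB)
2 GB → drive 2 (remaining 3 GB)
10 GB → drive 6 (remaining 6 GB)
1 GB → drive 1 (remaining 0 GB)
9 GB → drive 7 (remaining 7 GB)
10 GB → drive 8 (remaining 6 GB)
Final drives: [10,4,1,1] [11,2] [12] [10] [12] [10] [9] [10].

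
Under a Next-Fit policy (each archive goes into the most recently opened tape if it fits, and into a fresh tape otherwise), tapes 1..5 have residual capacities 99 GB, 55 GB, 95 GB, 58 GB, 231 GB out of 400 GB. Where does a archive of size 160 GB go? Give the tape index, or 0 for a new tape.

Next-Fit only looks at tape 5, which has 231 GB free.
160 GB fits there.

5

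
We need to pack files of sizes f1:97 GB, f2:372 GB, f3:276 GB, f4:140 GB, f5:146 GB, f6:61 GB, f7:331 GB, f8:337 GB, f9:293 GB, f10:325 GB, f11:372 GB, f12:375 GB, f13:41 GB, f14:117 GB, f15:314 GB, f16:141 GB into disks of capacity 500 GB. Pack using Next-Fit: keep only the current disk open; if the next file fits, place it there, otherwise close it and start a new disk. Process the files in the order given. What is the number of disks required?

Put f1 (97 GB) in disk 1; 403 GB remain.
Put f2 (372 GB) in disk 1; 31 GB remain.
Put f3 (276 GB) in disk 2; 224 GB remain.
Put f4 (140 GB) in disk 2; 84 GB remain.
Put f5 (146 GB) in disk 3; 354 GB remain.
Put f6 (61 GB) in disk 3; 293 GB remain.
Put f7 (331 GB) in disk 4; 169 GB remain.
Put f8 (337 GB) in disk 5; 163 GB remain.
Put f9 (293 GB) in disk 6; 207 GB remain.
Put f10 (325 GB) in disk 7; 175 GB remain.
Put f11 (372 GB) in disk 8; 128 GB remain.
Put f12 (375 GB) in disk 9; 125 GB remain.
Put f13 (41 GB) in disk 9; 84 GB remain.
Put f14 (117 GB) in disk 10; 383 GB remain.
Put f15 (314 GB) in disk 10; 69 GB remain.
Put f16 (141 GB) in disk 11; 359 GB remain.

11 disks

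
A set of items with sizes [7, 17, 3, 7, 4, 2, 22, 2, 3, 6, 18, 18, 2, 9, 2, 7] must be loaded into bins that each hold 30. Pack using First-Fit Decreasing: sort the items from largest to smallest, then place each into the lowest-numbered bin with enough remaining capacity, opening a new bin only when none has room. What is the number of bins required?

Sorted descending: 22, 18, 18, 17, 9, 7, 7, 7, 6, 4, 3, 3, 2, 2, 2, 2.
Put 22 in bin 1; 8 remain.
Put 18 in bin 2; 12 remain.
Put 18 in bin 3; 12 remain.
Put 17 in bin 4; 13 remain.
Put 9 in bin 2; 3 remain.
Put 7 in bin 1; 1 remain.
Put 7 in bin 3; 5 remain.
Put 7 in bin 4; 6 remain.
Put 6 in bin 4; 0 remain.
Put 4 in bin 3; 1 remain.
Put 3 in bin 2; 0 remain.
Put 3 in bin 5; 27 remain.
Put 2 in bin 5; 25 remain.
Put 2 in bin 5; 23 remain.
Put 2 in bin 5; 21 remain.
Put 2 in bin 5; 19 remain.

5 bins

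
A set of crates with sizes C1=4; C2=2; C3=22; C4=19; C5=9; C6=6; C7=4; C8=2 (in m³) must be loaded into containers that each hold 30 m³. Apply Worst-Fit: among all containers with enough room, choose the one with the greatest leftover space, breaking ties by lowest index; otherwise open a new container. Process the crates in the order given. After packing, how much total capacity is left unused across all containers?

Put C1 (4 m³) in container 1; 26 m³ remain.
Put C2 (2 m³) in container 1; 24 m³ remain.
Put C3 (22 m³) in container 1; 2 m³ remain.
Put C4 (19 m³) in container 2; 11 m³ remain.
Put C5 (9 m³) in container 2; 2 m³ remain.
Put C6 (6 m³) in container 3; 24 m³ remain.
Put C7 (4 m³) in container 3; 20 m³ remain.
Put C8 (2 m³) in container 3; 18 m³ remain.
3 containers × 30 m³ = 90 m³; used 68 m³; unused 22 m³.

22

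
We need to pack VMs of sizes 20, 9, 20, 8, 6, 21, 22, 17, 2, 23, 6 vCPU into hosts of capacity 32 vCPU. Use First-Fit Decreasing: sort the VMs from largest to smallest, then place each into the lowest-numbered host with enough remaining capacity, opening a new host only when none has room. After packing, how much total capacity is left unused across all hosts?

38

Sorted descending: 23, 22, 21, 20, 20, 17, 9, 8, 6, 6, 2.
Put 23 vCPU in host 1; 9 vCPU remain.
Put 22 vCPU in host 2; 10 vCPU remain.
Put 21 vCPU in host 3; 11 vCPU remain.
Put 20 vCPU in host 4; 12 vCPU remain.
Put 20 vCPU in host 5; 12 vCPU remain.
Put 17 vCPU in host 6; 15 vCPU remain.
Put 9 vCPU in host 1; 0 vCPU remain.
Put 8 vCPU in host 2; 2 vCPU remain.
Put 6 vCPU in host 3; 5 vCPU remain.
Put 6 vCPU in host 4; 6 vCPU remain.
Put 2 vCPU in host 2; 0 vCPU remain.
6 hosts × 32 vCPU = 192 vCPU; used 154 vCPU; unused 38 vCPU.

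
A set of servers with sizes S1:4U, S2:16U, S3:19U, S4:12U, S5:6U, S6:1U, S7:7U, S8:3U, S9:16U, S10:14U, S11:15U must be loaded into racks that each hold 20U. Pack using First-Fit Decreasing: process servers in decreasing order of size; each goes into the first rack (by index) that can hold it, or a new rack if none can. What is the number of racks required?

6

Sorted descending: 19, 16, 16, 15, 14, 12, 7, 6, 4, 3, 1.
rack 1: place 19U, 1U left
rack 2: place 16U, 4U left
rack 3: place 16U, 4U left
rack 4: place 15U, 5U left
rack 5: place 14U, 6U left
rack 6: place 12U, 8U left
rack 6: place 7U, 1U left
rack 5: place 6U, 0U left
rack 2: place 4U, 0U left
rack 3: place 3U, 1U left
rack 1: place 1U, 0U left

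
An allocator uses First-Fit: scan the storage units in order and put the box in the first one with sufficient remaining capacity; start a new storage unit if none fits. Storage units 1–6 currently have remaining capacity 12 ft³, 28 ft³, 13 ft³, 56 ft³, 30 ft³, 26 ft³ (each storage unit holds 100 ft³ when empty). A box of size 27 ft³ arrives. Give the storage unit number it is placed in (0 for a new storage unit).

Storage units with room: storage unit 2 (28 ft³), storage unit 4 (56 ft³), storage unit 5 (30 ft³).
The first with room is storage unit 2.

2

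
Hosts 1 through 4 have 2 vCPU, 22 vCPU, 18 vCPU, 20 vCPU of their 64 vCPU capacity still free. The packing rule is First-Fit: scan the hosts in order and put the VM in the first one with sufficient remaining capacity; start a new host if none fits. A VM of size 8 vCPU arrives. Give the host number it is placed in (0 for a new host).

2

Hosts with room: host 2 (22 vCPU), host 3 (18 vCPU), host 4 (20 vCPU).
The first with room is host 2.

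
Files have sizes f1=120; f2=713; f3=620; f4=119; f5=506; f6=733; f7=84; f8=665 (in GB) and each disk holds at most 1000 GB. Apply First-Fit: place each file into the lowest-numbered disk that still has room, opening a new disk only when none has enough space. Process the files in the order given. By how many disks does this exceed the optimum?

0

First-Fit: [120,713,119] [620,84] [506] [733] [665] → 5 disks.
5 files exceed 500 GB (half the capacity), and no two of those can share a disk, so at least 5 disks are needed.
So 5 is already optimal.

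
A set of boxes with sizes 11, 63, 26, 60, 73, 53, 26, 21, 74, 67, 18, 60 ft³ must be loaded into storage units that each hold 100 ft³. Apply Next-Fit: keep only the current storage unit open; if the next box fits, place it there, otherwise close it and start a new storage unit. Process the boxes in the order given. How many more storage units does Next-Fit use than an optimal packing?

0

Next-Fit: [11,63,26] [60] [73] [53,26,21] [74] [67,18] [60] → 7 storage units.
7 boxes exceed 50 ft³ (half the capacity), and no two of those can share a storage unit, so at least 7 storage units are needed.
So 7 is already optimal.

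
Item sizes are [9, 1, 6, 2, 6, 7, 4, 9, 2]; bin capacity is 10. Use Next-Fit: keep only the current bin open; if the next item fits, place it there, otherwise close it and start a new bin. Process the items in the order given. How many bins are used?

9 → bin 1 (remaining 1)
1 → bin 1 (remaining 0)
6 → bin 2 (remaining 4)
2 → bin 2 (remaining 2)
6 → bin 3 (remaining 4)
7 → bin 4 (remaining 3)
4 → bin 5 (remaining 6)
9 → bin 6 (remaining 1)
2 → bin 7 (remaining 8)

7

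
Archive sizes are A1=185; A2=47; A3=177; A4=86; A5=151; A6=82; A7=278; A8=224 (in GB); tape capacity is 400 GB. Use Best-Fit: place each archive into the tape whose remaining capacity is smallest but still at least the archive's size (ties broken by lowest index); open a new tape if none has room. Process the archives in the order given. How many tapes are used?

4 tapes

Put A1 (185 GB) in tape 1; 215 GB remain.
Put A2 (47 GB) in tape 1; 168 GB remain.
Put A3 (177 GB) in tape 2; 223 GB remain.
Put A4 (86 GB) in tape 1; 82 GB remain.
Put A5 (151 GB) in tape 2; 72 GB remain.
Put A6 (82 GB) in tape 1; 0 GB remain.
Put A7 (278 GB) in tape 3; 122 GB remain.
Put A8 (224 GB) in tape 4; 176 GB remain.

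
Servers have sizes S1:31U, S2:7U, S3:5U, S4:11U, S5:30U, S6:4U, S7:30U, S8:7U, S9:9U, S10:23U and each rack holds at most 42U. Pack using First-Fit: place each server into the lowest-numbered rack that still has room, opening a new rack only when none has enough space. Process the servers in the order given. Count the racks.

5 racks

S1 (31U) → rack 1 (remaining 11U)
S2 (7U) → rack 1 (remaining 4U)
S3 (5U) → rack 2 (remaining 37U)
S4 (11U) → rack 2 (remaining 26U)
S5 (30U) → rack 3 (remaining 12U)
S6 (4U) → rack 1 (remaining 0U)
S7 (30U) → rack 4 (remaining 12U)
S8 (7U) → rack 2 (remaining 19U)
S9 (9U) → rack 2 (remaining 10U)
S10 (23U) → rack 5 (remaining 19U)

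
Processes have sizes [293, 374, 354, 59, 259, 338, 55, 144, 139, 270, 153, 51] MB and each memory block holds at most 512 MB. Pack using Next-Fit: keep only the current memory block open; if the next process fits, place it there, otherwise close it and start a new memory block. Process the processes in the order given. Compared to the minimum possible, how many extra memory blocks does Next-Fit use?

1

Next-Fit: [293] [374] [354,59] [259] [338,55] [144,139] [270,153,51] → 7 memory blocks.
6 processes exceed 256 MB (half the capacity), and no two of those can share a memory block, so at least 6 memory blocks are needed.
An optimal packing achieves that bound: [374,59,55] [354,153] [338,144] [293,139,51] [270] [259] → 6 memory blocks.
Excess: 7 − 6 = 1.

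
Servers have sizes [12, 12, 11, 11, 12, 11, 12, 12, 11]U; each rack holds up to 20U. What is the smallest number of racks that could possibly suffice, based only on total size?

Total size = 12 + 12 + 11 + 11 + 12 + 11 + 12 + 12 + 11 = 104U.
⌈104 / 20⌉ = 6.

6 racks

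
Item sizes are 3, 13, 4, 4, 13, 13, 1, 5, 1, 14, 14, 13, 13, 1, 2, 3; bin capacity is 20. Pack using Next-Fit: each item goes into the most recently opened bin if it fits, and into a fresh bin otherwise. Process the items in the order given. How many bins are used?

3 → bin 1 (remaining 17)
13 → bin 1 (remaining 4)
4 → bin 1 (remaining 0)
4 → bin 2 (remaining 16)
13 → bin 2 (remaining 3)
13 → bin 3 (remaining 7)
1 → bin 3 (remaining 6)
5 → bin 3 (remaining 1)
1 → bin 3 (remaining 0)
14 → bin 4 (remaining 6)
14 → bin 5 (remaining 6)
13 → bin 6 (remaining 7)
13 → bin 7 (remaining 7)
1 → bin 7 (remaining 6)
2 → bin 7 (remaining 4)
3 → bin 7 (remaining 1)

7 bins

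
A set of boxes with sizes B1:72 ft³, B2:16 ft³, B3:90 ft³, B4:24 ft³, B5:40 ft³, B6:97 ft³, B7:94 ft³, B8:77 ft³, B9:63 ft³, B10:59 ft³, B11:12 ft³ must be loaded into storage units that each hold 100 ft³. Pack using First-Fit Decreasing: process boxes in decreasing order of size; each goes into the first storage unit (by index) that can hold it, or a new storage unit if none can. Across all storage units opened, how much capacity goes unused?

Sorted descending: 97, 94, 90, 77, 72, 63, 59, 40, 24, 16, 12.
97 ft³ → storage unit 1 (remaining 3 ft³)
94 ft³ → storage unit 2 (remaining 6 ft³)
90 ft³ → storage unit 3 (remaining 10 ft³)
77 ft³ → storage unit 4 (remaining 23 ft³)
72 ft³ → storage unit 5 (remaining 28 ft³)
63 ft³ → storage unit 6 (remaining 37 ft³)
59 ft³ → storage unit 7 (remaining 41 ft³)
40 ft³ → storage unit 7 (remaining 1 ft³)
24 ft³ → storage unit 5 (remaining 4 ft³)
16 ft³ → storage unit 4 (remaining 7 ft³)
12 ft³ → storage unit 6 (remaining 25 ft³)
7 storage units × 100 ft³ = 700 ft³; used 644 ft³; unused 56 ft³.

56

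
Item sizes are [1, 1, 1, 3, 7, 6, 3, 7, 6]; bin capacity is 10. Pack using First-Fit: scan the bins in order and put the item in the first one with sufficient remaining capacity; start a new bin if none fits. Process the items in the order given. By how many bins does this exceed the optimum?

1

First-Fit: [1,1,1,3,3] [7] [6] [7] [6] → 5 bins.
Total size 35; any packing needs at least ⌈35/10⌉ = 4 bins.
An optimal packing achieves that bound: [7,3] [7,3] [6,1,1,1] [6] → 4 bins.
Excess: 5 − 4 = 1.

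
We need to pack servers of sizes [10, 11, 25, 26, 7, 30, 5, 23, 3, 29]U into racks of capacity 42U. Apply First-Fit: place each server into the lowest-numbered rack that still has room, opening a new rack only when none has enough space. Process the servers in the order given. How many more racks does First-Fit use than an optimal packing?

1

First-Fit: [10,11,7,5,3] [25] [26] [30] [23] [29] → 6 racks.
Total size 169U; any packing needs at least ⌈169/42⌉ = 5 racks.
An optimal packing achieves that bound: [30,11] [29,10,3] [26,7,5] [25] [23] → 5 racks.
Excess: 6 − 5 = 1.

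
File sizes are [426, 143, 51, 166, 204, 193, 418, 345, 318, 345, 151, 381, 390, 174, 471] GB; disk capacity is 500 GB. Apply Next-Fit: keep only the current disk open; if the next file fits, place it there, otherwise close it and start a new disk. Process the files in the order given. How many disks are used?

426 GB → disk 1 (remaining 74 GB)
143 GB → disk 2 (remaining 357 GB)
51 GB → disk 2 (remaining 306 GB)
166 GB → disk 2 (remaining 140 GB)
204 GB → disk 3 (remaining 296 GB)
193 GB → disk 3 (remaining 103 GB)
418 GB → disk 4 (remaining 82 GB)
345 GB → disk 5 (remaining 155 GB)
318 GB → disk 6 (remaining 182 GB)
345 GB → disk 7 (remaining 155 GB)
151 GB → disk 7 (remaining 4 GB)
381 GB → disk 8 (remaining 119 GB)
390 GB → disk 9 (remaining 110 GB)
174 GB → disk 10 (remaining 326 GB)
471 GB → disk 11 (remaining 29 GB)

11 disks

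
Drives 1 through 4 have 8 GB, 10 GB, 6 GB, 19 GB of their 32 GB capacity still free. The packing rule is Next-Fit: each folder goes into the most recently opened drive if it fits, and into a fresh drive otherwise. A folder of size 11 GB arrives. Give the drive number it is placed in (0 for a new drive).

4

Next-Fit only looks at drive 4, which has 19 GB free.
11 GB fits there.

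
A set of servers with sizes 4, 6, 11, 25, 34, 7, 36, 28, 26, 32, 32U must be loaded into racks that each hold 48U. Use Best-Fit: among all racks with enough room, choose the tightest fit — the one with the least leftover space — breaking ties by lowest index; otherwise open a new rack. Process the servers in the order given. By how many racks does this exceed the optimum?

Best-Fit: [4,6,11,25] [34,7] [36] [28] [26] [32] [32] → 7 racks.
7 servers exceed 24U (half the capacity), and no two of those can share a rack, so at least 7 racks are needed.
So 7 is already optimal.

0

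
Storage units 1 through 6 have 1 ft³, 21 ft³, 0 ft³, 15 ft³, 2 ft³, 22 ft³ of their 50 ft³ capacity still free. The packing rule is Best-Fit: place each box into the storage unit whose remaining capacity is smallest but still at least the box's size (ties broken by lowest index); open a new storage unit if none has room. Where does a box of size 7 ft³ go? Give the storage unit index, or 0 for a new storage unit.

Storage units with room: storage unit 2 (21 ft³), storage unit 4 (15 ft³), storage unit 6 (22 ft³).
Tightest fit is storage unit 4 with 15 ft³ free.

4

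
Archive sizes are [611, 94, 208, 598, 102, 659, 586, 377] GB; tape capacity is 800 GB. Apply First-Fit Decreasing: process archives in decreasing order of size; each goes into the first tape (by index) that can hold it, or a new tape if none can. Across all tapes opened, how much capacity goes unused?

Sorted descending: 659, 611, 598, 586, 377, 208, 102, 94.
659 GB → tape 1 (remaining 141 GB)
611 GB → tape 2 (remaining 189 GB)
598 GB → tape 3 (remaining 202 GB)
586 GB → tape 4 (remaining 214 GB)
377 GB → tape 5 (remaining 423 GB)
208 GB → tape 4 (remaining 6 GB)
102 GB → tape 1 (remaining 39 GB)
94 GB → tape 2 (remaining 95 GB)
5 tapes × 800 GB = 4000 GB; used 3235 GB; unused 765 GB.

765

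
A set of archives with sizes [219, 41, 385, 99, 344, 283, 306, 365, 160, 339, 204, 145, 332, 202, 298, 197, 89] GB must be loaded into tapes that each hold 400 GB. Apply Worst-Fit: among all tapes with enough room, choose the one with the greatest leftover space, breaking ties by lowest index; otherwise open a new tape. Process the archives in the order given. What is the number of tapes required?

tape 1: place 219 GB, 181 GB left
tape 1: place 41 GB, 140 GB left
tape 2: place 385 GB, 15 GB left
tape 1: place 99 GB, 41 GB left
tape 3: place 344 GB, 56 GB left
tape 4: place 283 GB, 117 GB left
tape 5: place 306 GB, 94 GB left
tape 6: place 365 GB, 35 GB left
tape 7: place 160 GB, 240 GB left
tape 8: place 339 GB, 61 GB left
tape 7: place 204 GB, 36 GB left
tape 9: place 145 GB, 255 GB left
tape 10: place 332 GB, 68 GB left
tape 9: place 202 GB, 53 GB left
tape 11: place 298 GB, 102 GB left
tape 12: place 197 GB, 203 GB left
tape 12: place 89 GB, 114 GB left

12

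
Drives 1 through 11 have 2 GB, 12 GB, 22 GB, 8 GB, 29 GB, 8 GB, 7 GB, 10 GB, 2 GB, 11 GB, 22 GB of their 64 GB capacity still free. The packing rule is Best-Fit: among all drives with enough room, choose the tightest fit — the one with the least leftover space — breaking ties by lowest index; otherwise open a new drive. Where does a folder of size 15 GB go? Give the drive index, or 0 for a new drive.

3

Drives with room: drive 3 (22 GB), drive 5 (29 GB), drive 11 (22 GB).
Tightest fit is drive 3 with 22 GB free.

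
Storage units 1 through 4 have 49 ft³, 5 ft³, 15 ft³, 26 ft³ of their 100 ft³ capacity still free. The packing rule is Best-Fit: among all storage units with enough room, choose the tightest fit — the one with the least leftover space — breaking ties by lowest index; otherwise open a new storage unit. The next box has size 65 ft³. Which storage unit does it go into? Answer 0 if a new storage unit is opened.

No storage unit has ≥ 65 ft³ free, so a new storage unit is opened.

0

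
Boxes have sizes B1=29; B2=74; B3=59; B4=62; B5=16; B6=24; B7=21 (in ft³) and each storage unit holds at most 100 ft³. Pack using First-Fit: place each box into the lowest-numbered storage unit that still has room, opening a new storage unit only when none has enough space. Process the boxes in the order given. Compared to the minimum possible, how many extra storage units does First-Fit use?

First-Fit: [29,59] [74,16] [62,24] [21] → 4 storage units.
Total size 285 ft³; any packing needs at least ⌈285/100⌉ = 3 storage units.
An optimal packing achieves that bound: [74,24] [62,29] [59,21,16] → 3 storage units.
Excess: 4 − 3 = 1.

1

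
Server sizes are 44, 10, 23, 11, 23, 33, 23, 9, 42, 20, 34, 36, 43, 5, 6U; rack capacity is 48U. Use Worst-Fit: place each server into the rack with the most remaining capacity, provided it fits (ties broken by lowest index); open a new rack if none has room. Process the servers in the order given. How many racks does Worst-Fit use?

9

Put 44U in rack 1; 4U remain.
Put 10U in rack 2; 38U remain.
Put 23U in rack 2; 15U remain.
Put 11U in rack 2; 4U remain.
Put 23U in rack 3; 25U remain.
Put 33U in rack 4; 15U remain.
Put 23U in rack 3; 2U remain.
Put 9U in rack 4; 6U remain.
Put 42U in rack 5; 6U remain.
Put 20U in rack 6; 28U remain.
Put 34U in rack 7; 14U remain.
Put 36U in rack 8; 12U remain.
Put 43U in rack 9; 5U remain.
Put 5U in rack 6; 23U remain.
Put 6U in rack 6; 17U remain.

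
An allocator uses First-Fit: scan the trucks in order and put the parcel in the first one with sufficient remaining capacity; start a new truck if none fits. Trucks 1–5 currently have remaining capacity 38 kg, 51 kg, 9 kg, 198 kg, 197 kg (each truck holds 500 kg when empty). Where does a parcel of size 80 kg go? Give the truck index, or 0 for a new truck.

4

Trucks with room: truck 4 (198 kg), truck 5 (197 kg).
The first with room is truck 4.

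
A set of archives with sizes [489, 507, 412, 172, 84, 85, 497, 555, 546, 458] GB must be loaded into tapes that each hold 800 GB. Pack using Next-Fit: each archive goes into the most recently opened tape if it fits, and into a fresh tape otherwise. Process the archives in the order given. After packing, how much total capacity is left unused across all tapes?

1795

Put 489 GB in tape 1; 311 GB remain.
Put 507 GB in tape 2; 293 GB remain.
Put 412 GB in tape 3; 388 GB remain.
Put 172 GB in tape 3; 216 GB remain.
Put 84 GB in tape 3; 132 GB remain.
Put 85 GB in tape 3; 47 GB remain.
Put 497 GB in tape 4; 303 GB remain.
Put 555 GB in tape 5; 245 GB remain.
Put 546 GB in tape 6; 254 GB remain.
Put 458 GB in tape 7; 342 GB remain.
7 tapes × 800 GB = 5600 GB; used 3805 GB; unused 1795 GB.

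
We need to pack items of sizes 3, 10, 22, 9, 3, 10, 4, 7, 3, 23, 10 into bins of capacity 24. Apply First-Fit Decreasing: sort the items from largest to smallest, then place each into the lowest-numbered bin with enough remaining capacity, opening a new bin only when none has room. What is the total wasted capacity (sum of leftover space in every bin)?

16

Sorted descending: 23, 22, 10, 10, 10, 9, 7, 4, 3, 3, 3.
Put 23 in bin 1; 1 remain.
Put 22 in bin 2; 2 remain.
Put 10 in bin 3; 14 remain.
Put 10 in bin 3; 4 remain.
Put 10 in bin 4; 14 remain.
Put 9 in bin 4; 5 remain.
Put 7 in bin 5; 17 remain.
Put 4 in bin 3; 0 remain.
Put 3 in bin 4; 2 remain.
Put 3 in bin 5; 14 remain.
Put 3 in bin 5; 11 remain.
5 bins × 24 = 120; used 104; unused 16.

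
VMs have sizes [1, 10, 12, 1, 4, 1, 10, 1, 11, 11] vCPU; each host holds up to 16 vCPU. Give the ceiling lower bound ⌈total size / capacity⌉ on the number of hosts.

Total size = 1 + 10 + 12 + 1 + 4 + 1 + 10 + 1 + 11 + 11 = 62 vCPU.
⌈62 / 16⌉ = 4.

4 hosts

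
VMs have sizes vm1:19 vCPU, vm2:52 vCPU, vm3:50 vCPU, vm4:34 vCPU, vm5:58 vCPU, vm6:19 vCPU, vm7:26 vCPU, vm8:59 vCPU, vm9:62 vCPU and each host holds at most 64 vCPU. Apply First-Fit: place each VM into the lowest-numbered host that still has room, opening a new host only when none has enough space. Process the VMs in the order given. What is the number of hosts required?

7

vm1 (19 vCPU) → host 1 (remaining 45 vCPU)
vm2 (52 vCPU) → host 2 (remaining 12 vCPU)
vm3 (50 vCPU) → host 3 (remaining 14 vCPU)
vm4 (34 vCPU) → host 1 (remaining 11 vCPU)
vm5 (58 vCPU) → host 4 (remaining 6 vCPU)
vm6 (19 vCPU) → host 5 (remaining 45 vCPU)
vm7 (26 vCPU) → host 5 (remaining 19 vCPU)
vm8 (59 vCPU) → host 6 (remaining 5 vCPU)
vm9 (62 vCPU) → host 7 (remaining 2 vCPU)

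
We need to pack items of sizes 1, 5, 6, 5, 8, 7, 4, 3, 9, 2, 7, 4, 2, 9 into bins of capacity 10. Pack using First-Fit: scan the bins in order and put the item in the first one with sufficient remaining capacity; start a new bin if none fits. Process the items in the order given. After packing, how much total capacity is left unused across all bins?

18

Put 1 in bin 1; 9 remain.
Put 5 in bin 1; 4 remain.
Put 6 in bin 2; 4 remain.
Put 5 in bin 3; 5 remain.
Put 8 in bin 4; 2 remain.
Put 7 in bin 5; 3 remain.
Put 4 in bin 1; 0 remain.
Put 3 in bin 2; 1 remain.
Put 9 in bin 6; 1 remain.
Put 2 in bin 3; 3 remain.
Put 7 in bin 7; 3 remain.
Put 4 in bin 8; 6 remain.
Put 2 in bin 3; 1 remain.
Put 9 in bin 9; 1 remain.
9 bins × 10 = 90; used 72; unused 18.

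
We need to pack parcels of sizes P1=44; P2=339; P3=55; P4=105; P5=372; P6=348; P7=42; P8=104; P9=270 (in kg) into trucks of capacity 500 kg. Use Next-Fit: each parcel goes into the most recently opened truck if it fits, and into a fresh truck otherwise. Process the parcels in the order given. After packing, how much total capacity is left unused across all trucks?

321

Put P1 (44 kg) in truck 1; 456 kg remain.
Put P2 (339 kg) in truck 1; 117 kg remain.
Put P3 (55 kg) in truck 1; 62 kg remain.
Put P4 (105 kg) in truck 2; 395 kg remain.
Put P5 (372 kg) in truck 2; 23 kg remain.
Put P6 (348 kg) in truck 3; 152 kg remain.
Put P7 (42 kg) in truck 3; 110 kg remain.
Put P8 (104 kg) in truck 3; 6 kg remain.
Put P9 (270 kg) in truck 4; 230 kg remain.
4 trucks × 500 kg = 2000 kg; used 1679 kg; unused 321 kg.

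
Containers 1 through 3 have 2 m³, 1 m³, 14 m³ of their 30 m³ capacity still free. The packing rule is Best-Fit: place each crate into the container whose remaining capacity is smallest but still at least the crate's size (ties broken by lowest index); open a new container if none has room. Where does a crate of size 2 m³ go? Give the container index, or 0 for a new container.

Containers with room: container 1 (2 m³), container 3 (14 m³).
Tightest fit is container 1 with 2 m³ free.

1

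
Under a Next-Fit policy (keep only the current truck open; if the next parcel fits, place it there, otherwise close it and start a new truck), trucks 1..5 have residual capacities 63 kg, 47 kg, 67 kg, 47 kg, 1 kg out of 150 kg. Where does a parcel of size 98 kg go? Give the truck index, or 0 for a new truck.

0

Next-Fit only looks at truck 5, which has 1 kg free.
98 kg does not fit, so a new truck is opened.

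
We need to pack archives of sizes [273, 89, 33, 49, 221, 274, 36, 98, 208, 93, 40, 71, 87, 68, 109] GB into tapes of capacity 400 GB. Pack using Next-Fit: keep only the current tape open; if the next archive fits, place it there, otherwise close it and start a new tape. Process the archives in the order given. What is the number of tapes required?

5

Put 273 GB in tape 1; 127 GB remain.
Put 89 GB in tape 1; 38 GB remain.
Put 33 GB in tape 1; 5 GB remain.
Put 49 GB in tape 2; 351 GB remain.
Put 221 GB in tape 2; 130 GB remain.
Put 274 GB in tape 3; 126 GB remain.
Put 36 GB in tape 3; 90 GB remain.
Put 98 GB in tape 4; 302 GB remain.
Put 208 GB in tape 4; 94 GB remain.
Put 93 GB in tape 4; 1 GB remain.
Put 40 GB in tape 5; 360 GB remain.
Put 71 GB in tape 5; 289 GB remain.
Put 87 GB in tape 5; 202 GB remain.
Put 68 GB in tape 5; 134 GB remain.
Put 109 GB in tape 5; 25 GB remain.
Final tapes: [273,89,33] [49,221] [274,36] [98,208,93] [40,71,87,68,109].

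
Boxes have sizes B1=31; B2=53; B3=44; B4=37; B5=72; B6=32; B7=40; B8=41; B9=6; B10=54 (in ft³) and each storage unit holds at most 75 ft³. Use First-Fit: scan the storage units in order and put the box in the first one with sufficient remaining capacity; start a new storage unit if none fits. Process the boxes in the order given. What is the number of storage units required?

7 storage units

Put B1 (31 ft³) in storage unit 1; 44 ft³ remain.
Put B2 (53 ft³) in storage unit 2; 22 ft³ remain.
Put B3 (44 ft³) in storage unit 1; 0 ft³ remain.
Put B4 (37 ft³) in storage unit 3; 38 ft³ remain.
Put B5 (72 ft³) in storage unit 4; 3 ft³ remain.
Put B6 (32 ft³) in storage unit 3; 6 ft³ remain.
Put B7 (40 ft³) in storage unit 5; 35 ft³ remain.
Put B8 (41 ft³) in storage unit 6; 34 ft³ remain.
Put B9 (6 ft³) in storage unit 2; 16 ft³ remain.
Put B10 (54 ft³) in storage unit 7; 21 ft³ remain.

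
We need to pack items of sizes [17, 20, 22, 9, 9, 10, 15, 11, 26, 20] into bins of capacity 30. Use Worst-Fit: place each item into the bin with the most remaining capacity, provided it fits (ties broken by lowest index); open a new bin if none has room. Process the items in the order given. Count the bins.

7 bins

17 → bin 1 (remaining 13)
20 → bin 2 (remaining 10)
22 → bin 3 (remaining 8)
9 → bin 1 (remaining 4)
9 → bin 2 (remaining 1)
10 → bin 4 (remaining 20)
15 → bin 4 (remaining 5)
11 → bin 5 (remaining 19)
26 → bin 6 (remaining 4)
20 → bin 7 (remaining 10)
Final bins: [17,9] [20,9] [22] [10,15] [11] [26] [20].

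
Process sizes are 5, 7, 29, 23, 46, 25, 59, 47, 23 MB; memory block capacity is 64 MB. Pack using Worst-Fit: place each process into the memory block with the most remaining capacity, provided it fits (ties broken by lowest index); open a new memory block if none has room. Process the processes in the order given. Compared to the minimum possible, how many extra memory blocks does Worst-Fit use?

Worst-Fit: [5,7,29,23] [46] [25,23] [59] [47] → 5 memory blocks.
Total size 264 MB; any packing needs at least ⌈264/64⌉ = 5 memory blocks.
So 5 is already optimal.

0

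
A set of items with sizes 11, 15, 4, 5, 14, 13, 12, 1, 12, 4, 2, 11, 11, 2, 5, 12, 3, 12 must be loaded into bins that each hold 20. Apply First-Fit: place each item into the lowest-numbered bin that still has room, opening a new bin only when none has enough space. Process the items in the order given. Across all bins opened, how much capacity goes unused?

51

Put 11 in bin 1; 9 remain.
Put 15 in bin 2; 5 remain.
Put 4 in bin 1; 5 remain.
Put 5 in bin 1; 0 remain.
Put 14 in bin 3; 6 remain.
Put 13 in bin 4; 7 remain.
Put 12 in bin 5; 8 remain.
Put 1 in bin 2; 4 remain.
Put 12 in bin 6; 8 remain.
Put 4 in bin 2; 0 remain.
Put 2 in bin 3; 4 remain.
Put 11 in bin 7; 9 remain.
Put 11 in bin 8; 9 remain.
Put 2 in bin 3; 2 remain.
Put 5 in bin 4; 2 remain.
Put 12 in bin 9; 8 remain.
Put 3 in bin 5; 5 remain.
Put 12 in bin 10; 8 remain.
10 bins × 20 = 200; used 149; unused 51.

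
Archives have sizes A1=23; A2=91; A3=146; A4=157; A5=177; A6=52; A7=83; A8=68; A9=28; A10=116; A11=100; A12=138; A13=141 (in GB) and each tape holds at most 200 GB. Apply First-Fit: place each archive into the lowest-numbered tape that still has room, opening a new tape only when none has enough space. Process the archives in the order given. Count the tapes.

9 tapes

tape 1: place A1 (23 GB), 177 GB left
tape 1: place A2 (91 GB), 86 GB left
tape 2: place A3 (146 GB), 54 GB left
tape 3: place A4 (157 GB), 43 GB left
tape 4: place A5 (177 GB), 23 GB left
tape 1: place A6 (52 GB), 34 GB left
tape 5: place A7 (83 GB), 117 GB left
tape 5: place A8 (68 GB), 49 GB left
tape 1: place A9 (28 GB), 6 GB left
tape 6: place A10 (116 GB), 84 GB left
tape 7: place A11 (100 GB), 100 GB left
tape 8: place A12 (138 GB), 62 GB left
tape 9: place A13 (141 GB), 59 GB left
Final tapes: [23,91,52,28] [146] [157] [177] [83,68] [116] [100] [138] [141].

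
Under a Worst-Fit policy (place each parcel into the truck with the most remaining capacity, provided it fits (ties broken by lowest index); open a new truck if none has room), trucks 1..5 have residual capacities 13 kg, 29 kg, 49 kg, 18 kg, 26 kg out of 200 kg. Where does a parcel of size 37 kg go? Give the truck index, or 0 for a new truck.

Trucks with room: truck 3 (49 kg).
Most room is truck 3 with 49 kg free.

3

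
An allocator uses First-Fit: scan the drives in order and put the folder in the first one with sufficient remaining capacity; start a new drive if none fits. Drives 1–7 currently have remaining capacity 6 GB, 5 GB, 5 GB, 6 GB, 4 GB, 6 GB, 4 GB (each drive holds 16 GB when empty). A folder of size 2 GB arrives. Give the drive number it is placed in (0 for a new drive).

1

Drives with room: drive 1 (6 GB), drive 2 (5 GB), drive 3 (5 GB), drive 4 (6 GB), drive 5 (4 GB), drive 6 (6 GB), drive 7 (4 GB).
The first with room is drive 1.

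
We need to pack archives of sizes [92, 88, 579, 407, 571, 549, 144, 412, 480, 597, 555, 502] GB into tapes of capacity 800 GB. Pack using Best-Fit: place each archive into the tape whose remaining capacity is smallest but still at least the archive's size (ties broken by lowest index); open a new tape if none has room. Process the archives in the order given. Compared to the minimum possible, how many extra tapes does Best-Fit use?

Best-Fit: [92,88,579] [407] [571,144] [549] [412] [480] [597] [555] [502] → 9 tapes.
9 archives exceed 400 GB (half the capacity), and no two of those can share a tape, so at least 9 tapes are needed.
So 9 is already optimal.

0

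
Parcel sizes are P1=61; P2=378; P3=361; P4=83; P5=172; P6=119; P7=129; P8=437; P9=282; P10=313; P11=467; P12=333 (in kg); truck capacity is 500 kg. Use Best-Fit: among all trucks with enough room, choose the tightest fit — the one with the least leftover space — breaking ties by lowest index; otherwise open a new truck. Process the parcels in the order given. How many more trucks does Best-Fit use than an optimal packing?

1

Best-Fit: [61,378] [361,83] [172,119,129] [437] [282] [313] [467] [333] → 8 trucks.
Total size 3135 kg; any packing needs at least ⌈3135/500⌉ = 7 trucks.
An optimal packing achieves that bound: [467] [437,61] [378,119] [361,129] [333,83] [313,172] [282] → 7 trucks.
Excess: 8 − 7 = 1.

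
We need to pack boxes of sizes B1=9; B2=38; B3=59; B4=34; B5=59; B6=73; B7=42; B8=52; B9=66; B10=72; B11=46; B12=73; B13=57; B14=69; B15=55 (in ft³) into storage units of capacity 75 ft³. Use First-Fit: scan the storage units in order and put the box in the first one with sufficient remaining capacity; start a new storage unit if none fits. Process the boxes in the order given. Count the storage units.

14 storage units

storage unit 1: place B1 (9 ft³), 66 ft³ left
storage unit 1: place B2 (38 ft³), 28 ft³ left
storage unit 2: place B3 (59 ft³), 16 ft³ left
storage unit 3: place B4 (34 ft³), 41 ft³ left
storage unit 4: place B5 (59 ft³), 16 ft³ left
storage unit 5: place B6 (73 ft³), 2 ft³ left
storage unit 6: place B7 (42 ft³), 33 ft³ left
storage unit 7: place B8 (52 ft³), 23 ft³ left
storage unit 8: place B9 (66 ft³), 9 ft³ left
storage unit 9: place B10 (72 ft³), 3 ft³ left
storage unit 10: place B11 (46 ft³), 29 ft³ left
storage unit 11: place B12 (73 ft³), 2 ft³ left
storage unit 12: place B13 (57 ft³), 18 ft³ left
storage unit 13: place B14 (69 ft³), 6 ft³ left
storage unit 14: place B15 (55 ft³), 20 ft³ left
Final storage units: [9,38] [59] [34] [59] [73] [42] [52] [66] [72] [46] [73] [57] [69] [55].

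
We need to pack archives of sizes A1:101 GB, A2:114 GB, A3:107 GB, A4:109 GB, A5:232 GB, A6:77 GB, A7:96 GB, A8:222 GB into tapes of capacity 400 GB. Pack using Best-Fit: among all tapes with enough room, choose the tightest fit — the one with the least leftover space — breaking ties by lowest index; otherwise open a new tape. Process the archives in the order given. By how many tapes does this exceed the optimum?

Best-Fit: [101,114,107,77] [109,232] [96,222] → 3 tapes.
Total size 1058 GB; any packing needs at least ⌈1058/400⌉ = 3 tapes.
So 3 is already optimal.

0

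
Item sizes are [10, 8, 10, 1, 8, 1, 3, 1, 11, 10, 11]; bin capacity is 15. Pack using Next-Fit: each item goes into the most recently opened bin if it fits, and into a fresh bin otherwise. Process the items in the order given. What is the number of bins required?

10 → bin 1 (remaining 5)
8 → bin 2 (remaining 7)
10 → bin 3 (remaining 5)
1 → bin 3 (remaining 4)
8 → bin 4 (remaining 7)
1 → bin 4 (remaining 6)
3 → bin 4 (remaining 3)
1 → bin 4 (remaining 2)
11 → bin 5 (remaining 4)
10 → bin 6 (remaining 5)
11 → bin 7 (remaining 4)

7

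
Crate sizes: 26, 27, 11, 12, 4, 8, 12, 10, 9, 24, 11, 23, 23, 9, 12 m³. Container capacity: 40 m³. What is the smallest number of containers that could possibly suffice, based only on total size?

Total size = 26 + 27 + 11 + 12 + 4 + 8 + 12 + 10 + 9 + 24 + 11 + 23 + 23 + 9 + 12 = 221 m³.
⌈221 / 40⌉ = 6.

6 containers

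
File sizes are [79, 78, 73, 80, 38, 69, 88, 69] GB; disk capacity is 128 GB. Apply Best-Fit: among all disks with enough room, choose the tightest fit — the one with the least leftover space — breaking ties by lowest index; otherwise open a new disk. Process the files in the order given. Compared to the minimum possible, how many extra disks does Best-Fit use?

0

Best-Fit: [79] [78] [73] [80,38] [69] [88] [69] → 7 disks.
7 files exceed 64 GB (half the capacity), and no two of those can share a disk, so at least 7 disks are needed.
So 7 is already optimal.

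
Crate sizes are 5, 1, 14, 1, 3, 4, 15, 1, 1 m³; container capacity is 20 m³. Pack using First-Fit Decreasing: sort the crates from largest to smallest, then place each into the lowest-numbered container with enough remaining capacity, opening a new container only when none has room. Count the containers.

Sorted descending: 15, 14, 5, 4, 3, 1, 1, 1, 1.
container 1: place 15 m³, 5 m³ left
container 2: place 14 m³, 6 m³ left
container 1: place 5 m³, 0 m³ left
container 2: place 4 m³, 2 m³ left
container 3: place 3 m³, 17 m³ left
container 2: place 1 m³, 1 m³ left
container 2: place 1 m³, 0 m³ left
container 3: place 1 m³, 16 m³ left
container 3: place 1 m³, 15 m³ left

3 containers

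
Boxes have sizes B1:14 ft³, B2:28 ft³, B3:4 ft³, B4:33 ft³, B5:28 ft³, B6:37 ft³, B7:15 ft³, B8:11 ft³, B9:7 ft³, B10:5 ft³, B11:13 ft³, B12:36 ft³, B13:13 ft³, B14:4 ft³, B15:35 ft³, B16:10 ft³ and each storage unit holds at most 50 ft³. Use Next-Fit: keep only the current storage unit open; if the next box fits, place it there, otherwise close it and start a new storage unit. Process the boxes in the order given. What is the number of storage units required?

B1 (14 ft³) → storage unit 1 (remaining 36 ft³)
B2 (28 ft³) → storage unit 1 (remaining 8 ft³)
B3 (4 ft³) → storage unit 1 (remaining 4 ft³)
B4 (33 ft³) → storage unit 2 (remaining 17 ft³)
B5 (28 ft³) → storage unit 3 (remaining 22 ft³)
B6 (37 ft³) → storage unit 4 (remaining 13 ft³)
B7 (15 ft³) → storage unit 5 (remaining 35 ft³)
B8 (11 ft³) → storage unit 5 (remaining 24 ft³)
B9 (7 ft³) → storage unit 5 (remaining 17 ft³)
B10 (5 ft³) → storage unit 5 (remaining 12 ft³)
B11 (13 ft³) → storage unit 6 (remaining 37 ft³)
B12 (36 ft³) → storage unit 6 (remaining 1 ft³)
B13 (13 ft³) → storage unit 7 (remaining 37 ft³)
B14 (4 ft³) → storage unit 7 (remaining 33 ft³)
B15 (35 ft³) → storage unit 8 (remaining 15 ft³)
B16 (10 ft³) → storage unit 8 (remaining 5 ft³)

8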